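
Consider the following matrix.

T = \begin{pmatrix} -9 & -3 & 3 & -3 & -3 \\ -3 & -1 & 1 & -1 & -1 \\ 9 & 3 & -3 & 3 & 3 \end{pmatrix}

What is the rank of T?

Row reduce to echelon form.
R2 ← R2 − (1/3)·R1: [0, 0, 0, 0, 0]
R3 ← R3 + R1: [0, 0, 0, 0, 0]
Echelon form has 1 nonzero row, so rank(T) = 1.

1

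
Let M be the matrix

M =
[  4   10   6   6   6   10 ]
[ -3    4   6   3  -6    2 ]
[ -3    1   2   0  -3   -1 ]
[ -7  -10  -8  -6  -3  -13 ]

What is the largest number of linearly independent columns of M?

Row reduce to echelon form.
R2 ← R2 + (3/4)·R1: [0, 23/2, 21/2, 15/2, -3/2, 19/2]
R3 ← R3 + (3/4)·R1: [0, 17/2, 13/2, 9/2, 3/2, 13/2]
R4 ← R4 + (7/4)·R1: [0, 15/2, 5/2, 9/2, 15/2, 9/2]
R3 ← R3 − (17/23)·R2: [0, 0, -29/23, -24/23, 60/23, -12/23]
R4 ← R4 − (15/23)·R2: [0, 0, -100/23, -9/23, 195/23, -39/23]
R4 ← R4 − (100/29)·R3: [0, 0, 0, 93/29, -15/29, 3/29]
Echelon form has 4 nonzero rows, so rank(M) = 4.
The rank gives the maximum number of linearly independent columns: 4.

4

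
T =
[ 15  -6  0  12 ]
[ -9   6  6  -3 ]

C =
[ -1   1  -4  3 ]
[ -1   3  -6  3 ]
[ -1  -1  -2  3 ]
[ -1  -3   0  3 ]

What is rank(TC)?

First compute TC:
[[-21, -39, -24,  63],
 [  0,  12, -12,   0]]
Now row reduce the product.
2 nonzero rows, so rank(TC) = 2.

2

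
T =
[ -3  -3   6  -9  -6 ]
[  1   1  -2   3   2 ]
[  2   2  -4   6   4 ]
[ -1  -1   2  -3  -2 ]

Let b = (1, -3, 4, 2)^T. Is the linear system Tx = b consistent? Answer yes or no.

no

Row reduce the augmented matrix [T | b].
R2 ← R2 + (1/3)·R1: [0, 0, 0, 0, 0, -8/3]
R3 ← R3 + (2/3)·R1: [0, 0, 0, 0, 0, 14/3]
R4 ← R4 − (1/3)·R1: [0, 0, 0, 0, 0, 5/3]
R3 ← R3 + (7/4)·R2: [0, 0, 0, 0, 0, 0]
R4 ← R4 + (5/8)·R2: [0, 0, 0, 0, 0, 0]
The echelon form has 2 nonzero rows; the last pivot sits in the augmented column, so rank(T) = 1 but rank([T|b]) = 2.
Since the ranks differ, the system is inconsistent.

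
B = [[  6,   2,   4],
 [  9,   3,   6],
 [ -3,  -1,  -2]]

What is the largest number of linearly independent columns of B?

1

Row reduce to echelon form.
R2 ← R2 − (3/2)·R1: [0, 0, 0]
R3 ← R3 + (1/2)·R1: [0, 0, 0]
Echelon form has 1 nonzero row, so rank(B) = 1.
The rank gives the maximum number of linearly independent columns: 1.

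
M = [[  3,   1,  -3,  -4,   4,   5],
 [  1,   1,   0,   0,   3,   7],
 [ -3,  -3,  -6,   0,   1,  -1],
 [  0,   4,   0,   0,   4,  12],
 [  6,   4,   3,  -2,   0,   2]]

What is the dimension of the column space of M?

5

Row reduce to echelon form.
R2 ← R2 − (1/3)·R1: [0, 2/3, 1, 4/3, 5/3, 16/3]
R3 ← R3 + R1: [0, -2, -9, -4, 5, 4]
R5 ← R5 − (2)·R1: [0, 2, 9, 6, -8, -8]
R3 ← R3 + (3)·R2: [0, 0, -6, 0, 10, 20]
R4 ← R4 − (6)·R2: [0, 0, -6, -8, -6, -20]
R5 ← R5 − (3)·R2: [0, 0, 6, 2, -13, -24]
R4 ← R4 − R3: [0, 0, 0, -8, -16, -40]
R5 ← R5 + R3: [0, 0, 0, 2, -3, -4]
R5 ← R5 + (1/4)·R4: [0, 0, 0, 0, -7, -14]
Echelon form has 5 nonzero rows, so rank(M) = 5.
The column space has dimension equal to the rank: 5.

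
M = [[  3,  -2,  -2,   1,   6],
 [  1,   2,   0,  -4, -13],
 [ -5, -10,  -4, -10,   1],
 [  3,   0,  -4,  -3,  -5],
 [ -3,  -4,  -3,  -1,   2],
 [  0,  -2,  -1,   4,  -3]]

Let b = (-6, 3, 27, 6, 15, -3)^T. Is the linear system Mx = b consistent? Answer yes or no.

Row reduce the augmented matrix [M | b].
R2 ← R2 − (1/3)·R1: [0, 8/3, 2/3, -13/3, -15, 5]
R3 ← R3 + (5/3)·R1: [0, -40/3, -22/3, -25/3, 11, 17]
R4 ← R4 − R1: [0, 2, -2, -4, -11, 12]
R5 ← R5 + R1: [0, -6, -5, 0, 8, 9]
R3 ← R3 + (5)·R2: [0, 0, -4, -30, -64, 42]
R4 ← R4 − (3/4)·R2: [0, 0, -5/2, -3/4, 1/4, 33/4]
R5 ← R5 + (9/4)·R2: [0, 0, -7/2, -39/4, -103/4, 81/4]
R6 ← R6 + (3/4)·R2: [0, 0, -1/2, 3/4, -57/4, 3/4]
R4 ← R4 − (5/8)·R3: [0, 0, 0, 18, 161/4, -18]
R5 ← R5 − (7/8)·R3: [0, 0, 0, 33/2, 121/4, -33/2]
R6 ← R6 − (1/8)·R3: [0, 0, 0, 9/2, -25/4, -9/2]
R5 ← R5 − (11/12)·R4: [0, 0, 0, 0, -319/48, 0]
R6 ← R6 − (1/4)·R4: [0, 0, 0, 0, -261/16, 0]
R6 ← R6 − (27/11)·R5: [0, 0, 0, 0, 0, 0]
The echelon form has 5 nonzero rows, and every pivot lies in the first 5 columns, so rank(M) = rank([M|b]) = 5.
The system is consistent.

yes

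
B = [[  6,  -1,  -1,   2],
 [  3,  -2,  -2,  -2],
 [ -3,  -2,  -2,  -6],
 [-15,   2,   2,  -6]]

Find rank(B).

2

Row reduce to echelon form.
R2 ← R2 − (1/2)·R1: [0, -3/2, -3/2, -3]
R3 ← R3 + (1/2)·R1: [0, -5/2, -5/2, -5]
R4 ← R4 + (5/2)·R1: [0, -1/2, -1/2, -1]
R3 ← R3 − (5/3)·R2: [0, 0, 0, 0]
R4 ← R4 − (1/3)·R2: [0, 0, 0, 0]
Echelon form has 2 nonzero rows, so rank(B) = 2.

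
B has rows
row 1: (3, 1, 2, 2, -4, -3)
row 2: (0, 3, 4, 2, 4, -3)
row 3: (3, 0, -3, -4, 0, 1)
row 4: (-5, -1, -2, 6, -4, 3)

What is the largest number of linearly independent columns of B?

Row reduce to echelon form.
R3 ← R3 − R1: [0, -1, -5, -6, 4, 4]
R4 ← R4 + (5/3)·R1: [0, 2/3, 4/3, 28/3, -32/3, -2]
R3 ← R3 + (1/3)·R2: [0, 0, -11/3, -16/3, 16/3, 3]
R4 ← R4 − (2/9)·R2: [0, 0, 4/9, 80/9, -104/9, -4/3]
R4 ← R4 + (4/33)·R3: [0, 0, 0, 272/33, -120/11, -32/33]
Echelon form has 4 nonzero rows, so rank(B) = 4.
The rank gives the maximum number of linearly independent columns: 4.

4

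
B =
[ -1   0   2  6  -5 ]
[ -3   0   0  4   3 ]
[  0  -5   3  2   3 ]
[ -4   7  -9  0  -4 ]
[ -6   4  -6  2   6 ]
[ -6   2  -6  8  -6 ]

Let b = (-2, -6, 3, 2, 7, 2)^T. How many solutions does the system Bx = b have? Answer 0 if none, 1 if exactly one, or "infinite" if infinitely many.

Row reduce the augmented matrix [B | b].
R2 ← R2 − (3)·R1: [0, 0, -6, -14, 18, 0]
R4 ← R4 − (4)·R1: [0, 7, -17, -24, 16, 10]
R5 ← R5 − (6)·R1: [0, 4, -18, -34, 36, 19]
R6 ← R6 − (6)·R1: [0, 2, -18, -28, 24, 14]
Swap R2 ↔ R3
R4 ← R4 + (7/5)·R2: [0, 0, -64/5, -106/5, 101/5, 71/5]
R5 ← R5 + (4/5)·R2: [0, 0, -78/5, -162/5, 192/5, 107/5]
R6 ← R6 + (2/5)·R2: [0, 0, -84/5, -136/5, 126/5, 76/5]
R4 ← R4 − (32/15)·R3: [0, 0, 0, 26/3, -91/5, 71/5]
R5 ← R5 − (13/5)·R3: [0, 0, 0, 4, -42/5, 107/5]
R6 ← R6 − (14/5)·R3: [0, 0, 0, 12, -126/5, 76/5]
R5 ← R5 − (6/13)·R4: [0, 0, 0, 0, 0, 193/13]
R6 ← R6 − (18/13)·R4: [0, 0, 0, 0, 0, -58/13]
R6 ← R6 + (58/193)·R5: [0, 0, 0, 0, 0, 0]
The echelon form has 5 nonzero rows; the last pivot sits in the augmented column, so rank(B) = 4 but rank([B|b]) = 5.
Since the ranks differ, the system is inconsistent.
It has no solutions.

0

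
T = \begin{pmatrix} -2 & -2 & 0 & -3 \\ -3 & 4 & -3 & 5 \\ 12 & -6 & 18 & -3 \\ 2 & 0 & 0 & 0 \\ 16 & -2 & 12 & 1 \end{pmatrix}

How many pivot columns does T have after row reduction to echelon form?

3

Row reduce to echelon form.
R2 ← R2 − (3/2)·R1: [0, 7, -3, 19/2]
R3 ← R3 + (6)·R1: [0, -18, 18, -21]
R4 ← R4 + R1: [0, -2, 0, -3]
R5 ← R5 + (8)·R1: [0, -18, 12, -23]
R3 ← R3 + (18/7)·R2: [0, 0, 72/7, 24/7]
R4 ← R4 + (2/7)·R2: [0, 0, -6/7, -2/7]
R5 ← R5 + (18/7)·R2: [0, 0, 30/7, 10/7]
R4 ← R4 + (1/12)·R3: [0, 0, 0, 0]
R5 ← R5 − (5/12)·R3: [0, 0, 0, 0]
Echelon form has 3 nonzero rows, so rank(T) = 3.
Each nonzero row contributes one pivot column: 3 pivot columns.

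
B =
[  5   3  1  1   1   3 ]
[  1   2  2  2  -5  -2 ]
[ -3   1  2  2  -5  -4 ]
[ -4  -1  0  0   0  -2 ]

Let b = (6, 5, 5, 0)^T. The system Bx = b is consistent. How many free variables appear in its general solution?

Row reduce the augmented matrix [B | b].
R2 ← R2 − (1/5)·R1: [0, 7/5, 9/5, 9/5, -26/5, -13/5, 19/5]
R3 ← R3 + (3/5)·R1: [0, 14/5, 13/5, 13/5, -22/5, -11/5, 43/5]
R4 ← R4 + (4/5)·R1: [0, 7/5, 4/5, 4/5, 4/5, 2/5, 24/5]
R3 ← R3 − (2)·R2: [0, 0, -1, -1, 6, 3, 1]
R4 ← R4 − R2: [0, 0, -1, -1, 6, 3, 1]
R4 ← R4 − R3: [0, 0, 0, 0, 0, 0, 0]
The echelon form has 3 nonzero rows, and every pivot lies in the first 6 columns, so rank(B) = rank([B|b]) = 3.
The system is consistent.
Free variables = (unknowns) − (rank) = 6 − 3 = 3.

3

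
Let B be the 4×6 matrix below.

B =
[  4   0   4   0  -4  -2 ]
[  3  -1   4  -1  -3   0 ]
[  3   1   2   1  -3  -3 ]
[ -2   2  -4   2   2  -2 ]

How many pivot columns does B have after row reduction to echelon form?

Row reduce to echelon form.
R2 ← R2 − (3/4)·R1: [0, -1, 1, -1, 0, 3/2]
R3 ← R3 − (3/4)·R1: [0, 1, -1, 1, 0, -3/2]
R4 ← R4 + (1/2)·R1: [0, 2, -2, 2, 0, -3]
R3 ← R3 + R2: [0, 0, 0, 0, 0, 0]
R4 ← R4 + (2)·R2: [0, 0, 0, 0, 0, 0]
Echelon form has 2 nonzero rows, so rank(B) = 2.
Each nonzero row contributes one pivot column: 2 pivot columns.

2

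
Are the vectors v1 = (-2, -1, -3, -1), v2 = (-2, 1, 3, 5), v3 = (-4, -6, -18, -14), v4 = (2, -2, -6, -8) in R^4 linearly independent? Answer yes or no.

no

Form the matrix with these vectors as rows and row reduce.
R2 ← R2 − R1: [0, 2, 6, 6]
R3 ← R3 − (2)·R1: [0, -4, -12, -12]
R4 ← R4 + R1: [0, -3, -9, -9]
R3 ← R3 + (2)·R2: [0, 0, 0, 0]
R4 ← R4 + (3/2)·R2: [0, 0, 0, 0]
2 nonzero rows, so the 4 vectors span a space of dimension 2.
Since 2 < 4, the vectors are linearly dependent.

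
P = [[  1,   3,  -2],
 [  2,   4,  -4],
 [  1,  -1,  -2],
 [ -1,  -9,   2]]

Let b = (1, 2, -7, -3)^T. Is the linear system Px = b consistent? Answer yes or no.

Row reduce the augmented matrix [P | b].
R2 ← R2 − (2)·R1: [0, -2, 0, 0]
R3 ← R3 − R1: [0, -4, 0, -8]
R4 ← R4 + R1: [0, -6, 0, -2]
R3 ← R3 − (2)·R2: [0, 0, 0, -8]
R4 ← R4 − (3)·R2: [0, 0, 0, -2]
R4 ← R4 − (1/4)·R3: [0, 0, 0, 0]
The echelon form has 3 nonzero rows; the last pivot sits in the augmented column, so rank(P) = 2 but rank([P|b]) = 3.
Since the ranks differ, the system is inconsistent.

no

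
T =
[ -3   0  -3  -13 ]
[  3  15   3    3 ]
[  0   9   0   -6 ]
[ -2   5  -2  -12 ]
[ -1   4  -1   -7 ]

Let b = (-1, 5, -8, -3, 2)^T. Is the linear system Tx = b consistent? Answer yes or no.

Row reduce the augmented matrix [T | b].
R2 ← R2 + R1: [0, 15, 0, -10, 4]
R4 ← R4 − (2/3)·R1: [0, 5, 0, -10/3, -7/3]
R5 ← R5 − (1/3)·R1: [0, 4, 0, -8/3, 7/3]
R3 ← R3 − (3/5)·R2: [0, 0, 0, 0, -52/5]
R4 ← R4 − (1/3)·R2: [0, 0, 0, 0, -11/3]
R5 ← R5 − (4/15)·R2: [0, 0, 0, 0, 19/15]
R4 ← R4 − (55/156)·R3: [0, 0, 0, 0, 0]
R5 ← R5 + (19/156)·R3: [0, 0, 0, 0, 0]
The echelon form has 3 nonzero rows; the last pivot sits in the augmented column, so rank(T) = 2 but rank([T|b]) = 3.
Since the ranks differ, the system is inconsistent.

no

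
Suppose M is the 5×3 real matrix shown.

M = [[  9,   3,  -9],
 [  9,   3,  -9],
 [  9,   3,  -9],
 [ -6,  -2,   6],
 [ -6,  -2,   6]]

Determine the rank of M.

1

Row reduce to echelon form.
R2 ← R2 − R1: [0, 0, 0]
R3 ← R3 − R1: [0, 0, 0]
R4 ← R4 + (2/3)·R1: [0, 0, 0]
R5 ← R5 + (2/3)·R1: [0, 0, 0]
Echelon form has 1 nonzero row, so rank(M) = 1.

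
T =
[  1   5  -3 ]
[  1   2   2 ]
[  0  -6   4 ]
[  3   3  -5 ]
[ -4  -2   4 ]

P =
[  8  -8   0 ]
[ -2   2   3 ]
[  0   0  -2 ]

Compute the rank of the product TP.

First compute TP:
[[ -2,   2,  21],
 [  4,  -4,   2],
 [ 12, -12, -26],
 [ 18, -18,  19],
 [-28,  28, -14]]
Now row reduce the product.
R2 ← R2 + (2)·R1: [0, 0, 44]
R3 ← R3 + (6)·R1: [0, 0, 100]
R4 ← R4 + (9)·R1: [0, 0, 208]
R5 ← R5 − (14)·R1: [0, 0, -308]
R3 ← R3 − (25/11)·R2: [0, 0, 0]
R4 ← R4 − (52/11)·R2: [0, 0, 0]
R5 ← R5 + (7)·R2: [0, 0, 0]
2 nonzero rows, so rank(TP) = 2.

2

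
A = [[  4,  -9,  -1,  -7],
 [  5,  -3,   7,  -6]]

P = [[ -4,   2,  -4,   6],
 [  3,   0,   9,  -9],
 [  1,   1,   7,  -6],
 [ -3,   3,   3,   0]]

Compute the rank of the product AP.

First compute AP:
[[-23, -14, -125, 111],
 [ -4,  -1, -16,  15]]
Now row reduce the product.
R2 ← R2 − (4/23)·R1: [0, 33/23, 132/23, -99/23]
2 nonzero rows, so rank(AP) = 2.

2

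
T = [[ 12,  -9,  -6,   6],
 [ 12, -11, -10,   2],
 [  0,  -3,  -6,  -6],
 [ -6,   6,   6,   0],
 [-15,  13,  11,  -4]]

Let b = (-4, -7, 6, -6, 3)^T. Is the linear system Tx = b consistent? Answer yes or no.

no

Row reduce the augmented matrix [T | b].
R2 ← R2 − R1: [0, -2, -4, -4, -3]
R4 ← R4 + (1/2)·R1: [0, 3/2, 3, 3, -8]
R5 ← R5 + (5/4)·R1: [0, 7/4, 7/2, 7/2, -2]
R3 ← R3 − (3/2)·R2: [0, 0, 0, 0, 21/2]
R4 ← R4 + (3/4)·R2: [0, 0, 0, 0, -41/4]
R5 ← R5 + (7/8)·R2: [0, 0, 0, 0, -37/8]
R4 ← R4 + (41/42)·R3: [0, 0, 0, 0, 0]
R5 ← R5 + (37/84)·R3: [0, 0, 0, 0, 0]
The echelon form has 3 nonzero rows; the last pivot sits in the augmented column, so rank(T) = 2 but rank([T|b]) = 3.
Since the ranks differ, the system is inconsistent.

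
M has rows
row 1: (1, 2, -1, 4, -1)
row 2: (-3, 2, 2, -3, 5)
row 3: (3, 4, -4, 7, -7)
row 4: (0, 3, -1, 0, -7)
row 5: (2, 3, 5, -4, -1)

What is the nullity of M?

0

Row reduce to echelon form.
R2 ← R2 + (3)·R1: [0, 8, -1, 9, 2]
R3 ← R3 − (3)·R1: [0, -2, -1, -5, -4]
R5 ← R5 − (2)·R1: [0, -1, 7, -12, 1]
R3 ← R3 + (1/4)·R2: [0, 0, -5/4, -11/4, -7/2]
R4 ← R4 − (3/8)·R2: [0, 0, -5/8, -27/8, -31/4]
R5 ← R5 + (1/8)·R2: [0, 0, 55/8, -87/8, 5/4]
R4 ← R4 − (1/2)·R3: [0, 0, 0, -2, -6]
R5 ← R5 + (11/2)·R3: [0, 0, 0, -26, -18]
R5 ← R5 − (13)·R4: [0, 0, 0, 0, 60]
5 nonzero rows, so rank(M) = 5.
M has 5 columns; by rank–nullity, nullity = 5 − 5 = 0.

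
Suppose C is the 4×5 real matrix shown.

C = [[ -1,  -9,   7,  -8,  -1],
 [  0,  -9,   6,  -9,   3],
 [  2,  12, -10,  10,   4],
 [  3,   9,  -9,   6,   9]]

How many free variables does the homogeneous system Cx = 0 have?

Row reduce to echelon form.
R3 ← R3 + (2)·R1: [0, -6, 4, -6, 2]
R4 ← R4 + (3)·R1: [0, -18, 12, -18, 6]
R3 ← R3 − (2/3)·R2: [0, 0, 0, 0, 0]
R4 ← R4 − (2)·R2: [0, 0, 0, 0, 0]
2 nonzero rows, so rank(C) = 2.
C has 5 columns; by rank–nullity, nullity = 5 − 2 = 3.

3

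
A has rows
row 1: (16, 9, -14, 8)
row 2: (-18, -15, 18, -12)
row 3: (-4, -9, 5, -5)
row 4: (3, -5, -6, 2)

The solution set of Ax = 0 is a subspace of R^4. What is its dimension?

Row reduce to echelon form.
R2 ← R2 + (9/8)·R1: [0, -39/8, 9/4, -3]
R3 ← R3 + (1/4)·R1: [0, -27/4, 3/2, -3]
R4 ← R4 − (3/16)·R1: [0, -107/16, -27/8, 1/2]
R3 ← R3 − (18/13)·R2: [0, 0, -21/13, 15/13]
R4 ← R4 − (107/78)·R2: [0, 0, -84/13, 60/13]
R4 ← R4 − (4)·R3: [0, 0, 0, 0]
3 nonzero rows, so rank(A) = 3.
A has 4 columns; by rank–nullity, nullity = 4 − 3 = 1.

1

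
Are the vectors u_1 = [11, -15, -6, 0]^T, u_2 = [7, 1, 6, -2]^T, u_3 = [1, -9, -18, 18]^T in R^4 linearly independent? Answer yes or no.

Form the matrix with these vectors as rows and row reduce.
R2 ← R2 − (7/11)·R1: [0, 116/11, 108/11, -2]
R3 ← R3 − (1/11)·R1: [0, -84/11, -192/11, 18]
R3 ← R3 + (21/29)·R2: [0, 0, -300/29, 480/29]
3 nonzero rows, so the 3 vectors span a space of dimension 3.
Since 3 = 3, the vectors are linearly independent.

yes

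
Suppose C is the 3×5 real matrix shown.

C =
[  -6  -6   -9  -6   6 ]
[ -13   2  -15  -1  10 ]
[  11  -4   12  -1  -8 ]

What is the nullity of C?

3

Row reduce to echelon form.
R2 ← R2 − (13/6)·R1: [0, 15, 9/2, 12, -3]
R3 ← R3 + (11/6)·R1: [0, -15, -9/2, -12, 3]
R3 ← R3 + R2: [0, 0, 0, 0, 0]
2 nonzero rows, so rank(C) = 2.
C has 5 columns; by rank–nullity, nullity = 5 − 2 = 3.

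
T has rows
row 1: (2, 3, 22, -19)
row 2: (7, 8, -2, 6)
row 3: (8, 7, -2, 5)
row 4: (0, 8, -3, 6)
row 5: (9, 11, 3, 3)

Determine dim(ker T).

Row reduce to echelon form.
R2 ← R2 − (7/2)·R1: [0, -5/2, -79, 145/2]
R3 ← R3 − (4)·R1: [0, -5, -90, 81]
R5 ← R5 − (9/2)·R1: [0, -5/2, -96, 177/2]
R3 ← R3 − (2)·R2: [0, 0, 68, -64]
R4 ← R4 + (16/5)·R2: [0, 0, -1279/5, 238]
R5 ← R5 − R2: [0, 0, -17, 16]
R4 ← R4 + (1279/340)·R3: [0, 0, 0, -234/85]
R5 ← R5 + (1/4)·R3: [0, 0, 0, 0]
4 nonzero rows, so rank(T) = 4.
T has 4 columns; by rank–nullity, nullity = 4 − 4 = 0.

0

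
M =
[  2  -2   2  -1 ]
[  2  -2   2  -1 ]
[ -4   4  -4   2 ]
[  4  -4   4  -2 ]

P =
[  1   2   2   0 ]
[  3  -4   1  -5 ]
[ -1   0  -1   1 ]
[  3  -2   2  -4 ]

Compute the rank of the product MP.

First compute MP:
[[ -9,  14,  -2,  16],
 [ -9,  14,  -2,  16],
 [ 18, -28,   4, -32],
 [-18,  28,  -4,  32]]
Now row reduce the product.
R2 ← R2 − R1: [0, 0, 0, 0]
R3 ← R3 + (2)·R1: [0, 0, 0, 0]
R4 ← R4 − (2)·R1: [0, 0, 0, 0]
1 nonzero row, so rank(MP) = 1.

1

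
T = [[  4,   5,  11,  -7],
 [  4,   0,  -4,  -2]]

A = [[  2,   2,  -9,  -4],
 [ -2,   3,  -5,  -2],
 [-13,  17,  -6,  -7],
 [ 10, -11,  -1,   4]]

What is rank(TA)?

First compute TA:
[[-215, 287, -120, -131],
 [ 40, -38, -10,   4]]
Now row reduce the product.
R2 ← R2 + (8/43)·R1: [0, 662/43, -1390/43, -876/43]
2 nonzero rows, so rank(TA) = 2.

2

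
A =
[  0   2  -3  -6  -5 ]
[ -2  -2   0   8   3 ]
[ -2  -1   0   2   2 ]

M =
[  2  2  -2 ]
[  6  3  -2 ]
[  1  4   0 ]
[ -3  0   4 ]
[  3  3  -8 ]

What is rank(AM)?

3

First compute AM:
[[ 12, -21,  12],
 [-31,  -1,  16],
 [-10,  -1,  -2]]
Now row reduce the product.
R2 ← R2 + (31/12)·R1: [0, -221/4, 47]
R3 ← R3 + (5/6)·R1: [0, -37/2, 8]
R3 ← R3 − (74/221)·R2: [0, 0, -1710/221]
3 nonzero rows, so rank(AM) = 3.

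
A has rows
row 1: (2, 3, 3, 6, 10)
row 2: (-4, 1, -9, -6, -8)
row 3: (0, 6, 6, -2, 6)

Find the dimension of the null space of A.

Row reduce to echelon form.
R2 ← R2 + (2)·R1: [0, 7, -3, 6, 12]
R3 ← R3 − (6/7)·R2: [0, 0, 60/7, -50/7, -30/7]
3 nonzero rows, so rank(A) = 3.
A has 5 columns; by rank–nullity, nullity = 5 − 3 = 2.

2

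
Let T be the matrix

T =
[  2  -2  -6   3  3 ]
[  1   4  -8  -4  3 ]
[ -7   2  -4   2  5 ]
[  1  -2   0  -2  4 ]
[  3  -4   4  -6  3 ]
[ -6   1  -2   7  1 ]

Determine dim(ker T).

0

Row reduce to echelon form.
R2 ← R2 − (1/2)·R1: [0, 5, -5, -11/2, 3/2]
R3 ← R3 + (7/2)·R1: [0, -5, -25, 25/2, 31/2]
R4 ← R4 − (1/2)·R1: [0, -1, 3, -7/2, 5/2]
R5 ← R5 − (3/2)·R1: [0, -1, 13, -21/2, -3/2]
R6 ← R6 + (3)·R1: [0, -5, -20, 16, 10]
R3 ← R3 + R2: [0, 0, -30, 7, 17]
R4 ← R4 + (1/5)·R2: [0, 0, 2, -23/5, 14/5]
R5 ← R5 + (1/5)·R2: [0, 0, 12, -58/5, -6/5]
R6 ← R6 + R2: [0, 0, -25, 21/2, 23/2]
R4 ← R4 + (1/15)·R3: [0, 0, 0, -62/15, 59/15]
R5 ← R5 + (2/5)·R3: [0, 0, 0, -44/5, 28/5]
R6 ← R6 − (5/6)·R3: [0, 0, 0, 14/3, -8/3]
R5 ← R5 − (66/31)·R4: [0, 0, 0, 0, -86/31]
R6 ← R6 + (35/31)·R4: [0, 0, 0, 0, 55/31]
R6 ← R6 + (55/86)·R5: [0, 0, 0, 0, 0]
5 nonzero rows, so rank(T) = 5.
T has 5 columns; by rank–nullity, nullity = 5 − 5 = 0.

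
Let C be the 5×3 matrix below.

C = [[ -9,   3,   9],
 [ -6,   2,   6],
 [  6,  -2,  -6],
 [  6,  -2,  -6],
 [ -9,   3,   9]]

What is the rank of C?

Row reduce to echelon form.
R2 ← R2 − (2/3)·R1: [0, 0, 0]
R3 ← R3 + (2/3)·R1: [0, 0, 0]
R4 ← R4 + (2/3)·R1: [0, 0, 0]
R5 ← R5 − R1: [0, 0, 0]
Echelon form has 1 nonzero row, so rank(C) = 1.

1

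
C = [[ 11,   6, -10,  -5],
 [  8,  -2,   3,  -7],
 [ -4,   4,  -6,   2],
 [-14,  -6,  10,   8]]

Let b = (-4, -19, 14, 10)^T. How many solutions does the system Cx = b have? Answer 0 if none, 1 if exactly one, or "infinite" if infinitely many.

infinite

Row reduce the augmented matrix [C | b].
R2 ← R2 − (8/11)·R1: [0, -70/11, 113/11, -37/11, -177/11]
R3 ← R3 + (4/11)·R1: [0, 68/11, -106/11, 2/11, 138/11]
R4 ← R4 + (14/11)·R1: [0, 18/11, -30/11, 18/11, 54/11]
R3 ← R3 + (34/35)·R2: [0, 0, 12/35, -108/35, -108/35]
R4 ← R4 + (9/35)·R2: [0, 0, -3/35, 27/35, 27/35]
R4 ← R4 + (1/4)·R3: [0, 0, 0, 0, 0]
The echelon form has 3 nonzero rows, and every pivot lies in the first 4 columns, so rank(C) = rank([C|b]) = 3.
The system is consistent.
rank = 3 < 4 unknowns, so there are infinitely many solutions.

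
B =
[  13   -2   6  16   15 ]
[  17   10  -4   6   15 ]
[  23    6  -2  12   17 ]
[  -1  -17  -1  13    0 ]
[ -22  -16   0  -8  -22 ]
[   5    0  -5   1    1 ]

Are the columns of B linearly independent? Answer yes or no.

Row reduce B to echelon form.
R2 ← R2 − (17/13)·R1: [0, 164/13, -154/13, -194/13, -60/13]
R3 ← R3 − (23/13)·R1: [0, 124/13, -164/13, -212/13, -124/13]
R4 ← R4 + (1/13)·R1: [0, -223/13, -7/13, 185/13, 15/13]
R5 ← R5 + (22/13)·R1: [0, -252/13, 132/13, 248/13, 44/13]
R6 ← R6 − (5/13)·R1: [0, 10/13, -95/13, -67/13, -62/13]
R3 ← R3 − (31/41)·R2: [0, 0, -150/41, -206/41, -248/41]
R4 ← R4 + (223/164)·R2: [0, 0, -1365/82, -497/82, -210/41]
R5 ← R5 + (63/41)·R2: [0, 0, -330/41, -158/41, -152/41]
R6 ← R6 − (5/82)·R2: [0, 0, -270/41, -174/41, -184/41]
R4 ← R4 − (91/20)·R3: [0, 0, 0, 84/5, 112/5]
R5 ← R5 − (11/5)·R3: [0, 0, 0, 36/5, 48/5]
R6 ← R6 − (9/5)·R3: [0, 0, 0, 24/5, 32/5]
R5 ← R5 − (3/7)·R4: [0, 0, 0, 0, 0]
R6 ← R6 − (2/7)·R4: [0, 0, 0, 0, 0]
4 pivots among 5 columns.
Only 4 < 5 pivot columns, so the columns are linearly dependent.

no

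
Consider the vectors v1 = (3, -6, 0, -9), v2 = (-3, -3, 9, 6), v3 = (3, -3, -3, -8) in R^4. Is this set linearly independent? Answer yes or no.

no

Form the matrix with these vectors as rows and row reduce.
R2 ← R2 + R1: [0, -9, 9, -3]
R3 ← R3 − R1: [0, 3, -3, 1]
R3 ← R3 + (1/3)·R2: [0, 0, 0, 0]
2 nonzero rows, so the 3 vectors span a space of dimension 2.
Since 2 < 3, the vectors are linearly dependent.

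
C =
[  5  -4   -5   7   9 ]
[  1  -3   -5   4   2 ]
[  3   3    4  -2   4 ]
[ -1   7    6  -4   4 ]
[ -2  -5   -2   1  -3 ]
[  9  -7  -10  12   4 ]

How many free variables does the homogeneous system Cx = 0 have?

0

Row reduce to echelon form.
R2 ← R2 − (1/5)·R1: [0, -11/5, -4, 13/5, 1/5]
R3 ← R3 − (3/5)·R1: [0, 27/5, 7, -31/5, -7/5]
R4 ← R4 + (1/5)·R1: [0, 31/5, 5, -13/5, 29/5]
R5 ← R5 + (2/5)·R1: [0, -33/5, -4, 19/5, 3/5]
R6 ← R6 − (9/5)·R1: [0, 1/5, -1, -3/5, -61/5]
R3 ← R3 + (27/11)·R2: [0, 0, -31/11, 2/11, -10/11]
R4 ← R4 + (31/11)·R2: [0, 0, -69/11, 52/11, 70/11]
R5 ← R5 − (3)·R2: [0, 0, 8, -4, 0]
R6 ← R6 + (1/11)·R2: [0, 0, -15/11, -4/11, -134/11]
R4 ← R4 − (69/31)·R3: [0, 0, 0, 134/31, 260/31]
R5 ← R5 + (88/31)·R3: [0, 0, 0, -108/31, -80/31]
R6 ← R6 − (15/31)·R3: [0, 0, 0, -14/31, -364/31]
R5 ← R5 + (54/67)·R4: [0, 0, 0, 0, 280/67]
R6 ← R6 + (7/67)·R4: [0, 0, 0, 0, -728/67]
R6 ← R6 + (13/5)·R5: [0, 0, 0, 0, 0]
5 nonzero rows, so rank(C) = 5.
C has 5 columns; by rank–nullity, nullity = 5 − 5 = 0.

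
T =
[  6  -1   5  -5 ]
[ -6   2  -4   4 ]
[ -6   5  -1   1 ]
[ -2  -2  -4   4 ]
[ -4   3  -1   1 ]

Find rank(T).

2

Row reduce to echelon form.
R2 ← R2 + R1: [0, 1, 1, -1]
R3 ← R3 + R1: [0, 4, 4, -4]
R4 ← R4 + (1/3)·R1: [0, -7/3, -7/3, 7/3]
R5 ← R5 + (2/3)·R1: [0, 7/3, 7/3, -7/3]
R3 ← R3 − (4)·R2: [0, 0, 0, 0]
R4 ← R4 + (7/3)·R2: [0, 0, 0, 0]
R5 ← R5 − (7/3)·R2: [0, 0, 0, 0]
Echelon form has 2 nonzero rows, so rank(T) = 2.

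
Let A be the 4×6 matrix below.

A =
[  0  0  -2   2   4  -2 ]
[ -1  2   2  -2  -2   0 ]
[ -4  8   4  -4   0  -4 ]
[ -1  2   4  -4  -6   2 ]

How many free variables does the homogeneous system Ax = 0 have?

4

Row reduce to echelon form.
Swap R1 ↔ R2
R3 ← R3 − (4)·R1: [0, 0, -4, 4, 8, -4]
R4 ← R4 − R1: [0, 0, 2, -2, -4, 2]
R3 ← R3 − (2)·R2: [0, 0, 0, 0, 0, 0]
R4 ← R4 + R2: [0, 0, 0, 0, 0, 0]
2 nonzero rows, so rank(A) = 2.
A has 6 columns; by rank–nullity, nullity = 6 − 2 = 4.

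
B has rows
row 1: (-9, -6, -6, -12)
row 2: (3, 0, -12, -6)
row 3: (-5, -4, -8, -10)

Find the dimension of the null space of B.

2

Row reduce to echelon form.
R2 ← R2 + (1/3)·R1: [0, -2, -14, -10]
R3 ← R3 − (5/9)·R1: [0, -2/3, -14/3, -10/3]
R3 ← R3 − (1/3)·R2: [0, 0, 0, 0]
2 nonzero rows, so rank(B) = 2.
B has 4 columns; by rank–nullity, nullity = 4 − 2 = 2.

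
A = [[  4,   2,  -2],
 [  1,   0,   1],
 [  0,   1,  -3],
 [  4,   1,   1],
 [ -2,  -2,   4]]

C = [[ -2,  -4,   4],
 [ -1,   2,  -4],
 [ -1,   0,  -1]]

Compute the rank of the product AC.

First compute AC:
[[ -8, -12,  10],
 [ -3,  -4,   3],
 [  2,   2,  -1],
 [-10, -14,  11],
 [  2,   4,  -4]]
Now row reduce the product.
R2 ← R2 − (3/8)·R1: [0, 1/2, -3/4]
R3 ← R3 + (1/4)·R1: [0, -1, 3/2]
R4 ← R4 − (5/4)·R1: [0, 1, -3/2]
R5 ← R5 + (1/4)·R1: [0, 1, -3/2]
R3 ← R3 + (2)·R2: [0, 0, 0]
R4 ← R4 − (2)·R2: [0, 0, 0]
R5 ← R5 − (2)·R2: [0, 0, 0]
2 nonzero rows, so rank(AC) = 2.

2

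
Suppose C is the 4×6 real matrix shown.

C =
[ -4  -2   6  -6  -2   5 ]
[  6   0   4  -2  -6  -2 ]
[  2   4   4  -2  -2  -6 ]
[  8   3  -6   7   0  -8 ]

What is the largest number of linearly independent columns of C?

Row reduce to echelon form.
R2 ← R2 + (3/2)·R1: [0, -3, 13, -11, -9, 11/2]
R3 ← R3 + (1/2)·R1: [0, 3, 7, -5, -3, -7/2]
R4 ← R4 + (2)·R1: [0, -1, 6, -5, -4, 2]
R3 ← R3 + R2: [0, 0, 20, -16, -12, 2]
R4 ← R4 − (1/3)·R2: [0, 0, 5/3, -4/3, -1, 1/6]
R4 ← R4 − (1/12)·R3: [0, 0, 0, 0, 0, 0]
Echelon form has 3 nonzero rows, so rank(C) = 3.
The rank gives the maximum number of linearly independent columns: 3.

3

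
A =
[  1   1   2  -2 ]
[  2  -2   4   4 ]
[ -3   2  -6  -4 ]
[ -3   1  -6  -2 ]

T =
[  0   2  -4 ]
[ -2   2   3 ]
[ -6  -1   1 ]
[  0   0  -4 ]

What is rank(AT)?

First compute AT:
[[-14,   2,   9],
 [-20,  -4, -26],
 [ 32,   4,  28],
 [ 34,   2,  17]]
Now row reduce the product.
R2 ← R2 − (10/7)·R1: [0, -48/7, -272/7]
R3 ← R3 + (16/7)·R1: [0, 60/7, 340/7]
R4 ← R4 + (17/7)·R1: [0, 48/7, 272/7]
R3 ← R3 + (5/4)·R2: [0, 0, 0]
R4 ← R4 + R2: [0, 0, 0]
2 nonzero rows, so rank(AT) = 2.

2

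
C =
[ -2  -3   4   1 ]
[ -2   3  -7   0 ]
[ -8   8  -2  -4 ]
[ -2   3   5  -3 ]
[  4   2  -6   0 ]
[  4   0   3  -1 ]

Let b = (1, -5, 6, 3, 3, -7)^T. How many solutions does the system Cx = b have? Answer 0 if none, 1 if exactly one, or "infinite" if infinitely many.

0

Row reduce the augmented matrix [C | b].
R2 ← R2 − R1: [0, 6, -11, -1, -6]
R3 ← R3 − (4)·R1: [0, 20, -18, -8, 2]
R4 ← R4 − R1: [0, 6, 1, -4, 2]
R5 ← R5 + (2)·R1: [0, -4, 2, 2, 5]
R6 ← R6 + (2)·R1: [0, -6, 11, 1, -5]
R3 ← R3 − (10/3)·R2: [0, 0, 56/3, -14/3, 22]
R4 ← R4 − R2: [0, 0, 12, -3, 8]
R5 ← R5 + (2/3)·R2: [0, 0, -16/3, 4/3, 1]
R6 ← R6 + R2: [0, 0, 0, 0, -11]
R4 ← R4 − (9/14)·R3: [0, 0, 0, 0, -43/7]
R5 ← R5 + (2/7)·R3: [0, 0, 0, 0, 51/7]
R5 ← R5 + (51/43)·R4: [0, 0, 0, 0, 0]
R6 ← R6 − (77/43)·R4: [0, 0, 0, 0, 0]
The echelon form has 4 nonzero rows; the last pivot sits in the augmented column, so rank(C) = 3 but rank([C|b]) = 4.
Since the ranks differ, the system is inconsistent.
It has no solutions.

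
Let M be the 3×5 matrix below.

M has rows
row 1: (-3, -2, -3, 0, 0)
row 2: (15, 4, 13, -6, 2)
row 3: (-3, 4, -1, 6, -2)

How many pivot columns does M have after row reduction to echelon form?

Row reduce to echelon form.
R2 ← R2 + (5)·R1: [0, -6, -2, -6, 2]
R3 ← R3 − R1: [0, 6, 2, 6, -2]
R3 ← R3 + R2: [0, 0, 0, 0, 0]
Echelon form has 2 nonzero rows, so rank(M) = 2.
Each nonzero row contributes one pivot column: 2 pivot columns.

2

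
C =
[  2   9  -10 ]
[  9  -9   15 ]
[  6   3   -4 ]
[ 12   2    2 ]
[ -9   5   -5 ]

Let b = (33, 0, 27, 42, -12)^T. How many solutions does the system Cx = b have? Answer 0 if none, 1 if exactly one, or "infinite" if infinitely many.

1

Row reduce the augmented matrix [C | b].
R2 ← R2 − (9/2)·R1: [0, -99/2, 60, -297/2]
R3 ← R3 − (3)·R1: [0, -24, 26, -72]
R4 ← R4 − (6)·R1: [0, -52, 62, -156]
R5 ← R5 + (9/2)·R1: [0, 91/2, -50, 273/2]
R3 ← R3 − (16/33)·R2: [0, 0, -34/11, 0]
R4 ← R4 − (104/99)·R2: [0, 0, -34/33, 0]
R5 ← R5 + (91/99)·R2: [0, 0, 170/33, 0]
R4 ← R4 − (1/3)·R3: [0, 0, 0, 0]
R5 ← R5 + (5/3)·R3: [0, 0, 0, 0]
The echelon form has 3 nonzero rows, and every pivot lies in the first 3 columns, so rank(C) = rank([C|b]) = 3.
The system is consistent.
rank = 3 = number of unknowns, so the solution is unique.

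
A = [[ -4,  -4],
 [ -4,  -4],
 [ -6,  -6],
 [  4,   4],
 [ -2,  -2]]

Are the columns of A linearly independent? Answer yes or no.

Row reduce A to echelon form.
R2 ← R2 − R1: [0, 0]
R3 ← R3 − (3/2)·R1: [0, 0]
R4 ← R4 + R1: [0, 0]
R5 ← R5 − (1/2)·R1: [0, 0]
1 pivot among 2 columns.
Only 1 < 2 pivot columns, so the columns are linearly dependent.

no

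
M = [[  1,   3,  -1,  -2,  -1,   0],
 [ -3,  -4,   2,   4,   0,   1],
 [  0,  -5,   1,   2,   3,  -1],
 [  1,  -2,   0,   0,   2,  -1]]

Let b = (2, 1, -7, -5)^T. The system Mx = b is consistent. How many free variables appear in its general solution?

4

Row reduce the augmented matrix [M | b].
R2 ← R2 + (3)·R1: [0, 5, -1, -2, -3, 1, 7]
R4 ← R4 − R1: [0, -5, 1, 2, 3, -1, -7]
R3 ← R3 + R2: [0, 0, 0, 0, 0, 0, 0]
R4 ← R4 + R2: [0, 0, 0, 0, 0, 0, 0]
The echelon form has 2 nonzero rows, and every pivot lies in the first 6 columns, so rank(M) = rank([M|b]) = 2.
The system is consistent.
Free variables = (unknowns) − (rank) = 6 − 2 = 4.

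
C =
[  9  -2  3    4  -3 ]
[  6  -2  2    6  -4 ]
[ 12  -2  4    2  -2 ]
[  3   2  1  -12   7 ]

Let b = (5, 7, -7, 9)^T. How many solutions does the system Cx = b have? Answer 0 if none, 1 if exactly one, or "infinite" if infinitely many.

Row reduce the augmented matrix [C | b].
R2 ← R2 − (2/3)·R1: [0, -2/3, 0, 10/3, -2, 11/3]
R3 ← R3 − (4/3)·R1: [0, 2/3, 0, -10/3, 2, -41/3]
R4 ← R4 − (1/3)·R1: [0, 8/3, 0, -40/3, 8, 22/3]
R3 ← R3 + R2: [0, 0, 0, 0, 0, -10]
R4 ← R4 + (4)·R2: [0, 0, 0, 0, 0, 22]
R4 ← R4 + (11/5)·R3: [0, 0, 0, 0, 0, 0]
The echelon form has 3 nonzero rows; the last pivot sits in the augmented column, so rank(C) = 2 but rank([C|b]) = 3.
Since the ranks differ, the system is inconsistent.
It has no solutions.

0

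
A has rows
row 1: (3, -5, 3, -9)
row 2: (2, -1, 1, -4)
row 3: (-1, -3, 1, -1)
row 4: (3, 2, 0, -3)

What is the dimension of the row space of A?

Row reduce to echelon form.
R2 ← R2 − (2/3)·R1: [0, 7/3, -1, 2]
R3 ← R3 + (1/3)·R1: [0, -14/3, 2, -4]
R4 ← R4 − R1: [0, 7, -3, 6]
R3 ← R3 + (2)·R2: [0, 0, 0, 0]
R4 ← R4 − (3)·R2: [0, 0, 0, 0]
Echelon form has 2 nonzero rows, so rank(A) = 2.
The row space has dimension equal to the rank: 2.

2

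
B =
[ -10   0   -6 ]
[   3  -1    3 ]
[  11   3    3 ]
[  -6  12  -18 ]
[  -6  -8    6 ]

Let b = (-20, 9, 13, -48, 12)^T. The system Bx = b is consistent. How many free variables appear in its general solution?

1

Row reduce the augmented matrix [B | b].
R2 ← R2 + (3/10)·R1: [0, -1, 6/5, 3]
R3 ← R3 + (11/10)·R1: [0, 3, -18/5, -9]
R4 ← R4 − (3/5)·R1: [0, 12, -72/5, -36]
R5 ← R5 − (3/5)·R1: [0, -8, 48/5, 24]
R3 ← R3 + (3)·R2: [0, 0, 0, 0]
R4 ← R4 + (12)·R2: [0, 0, 0, 0]
R5 ← R5 − (8)·R2: [0, 0, 0, 0]
The echelon form has 2 nonzero rows, and every pivot lies in the first 3 columns, so rank(B) = rank([B|b]) = 2.
The system is consistent.
Free variables = (unknowns) − (rank) = 3 − 2 = 1.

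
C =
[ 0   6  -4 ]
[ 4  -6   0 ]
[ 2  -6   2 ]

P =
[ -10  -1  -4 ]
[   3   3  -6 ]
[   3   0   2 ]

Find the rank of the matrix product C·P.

2

First compute CP:
[[  6,  18, -44],
 [-58, -22,  20],
 [-32, -20,  32]]
Now row reduce the product.
R2 ← R2 + (29/3)·R1: [0, 152, -1216/3]
R3 ← R3 + (16/3)·R1: [0, 76, -608/3]
R3 ← R3 − (1/2)·R2: [0, 0, 0]
2 nonzero rows, so rank(CP) = 2.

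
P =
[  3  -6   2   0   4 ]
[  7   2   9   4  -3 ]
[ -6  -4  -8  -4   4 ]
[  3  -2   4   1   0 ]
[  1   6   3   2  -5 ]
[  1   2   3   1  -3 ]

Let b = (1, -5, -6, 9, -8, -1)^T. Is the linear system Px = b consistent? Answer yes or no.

no

Row reduce the augmented matrix [P | b].
R2 ← R2 − (7/3)·R1: [0, 16, 13/3, 4, -37/3, -22/3]
R3 ← R3 + (2)·R1: [0, -16, -4, -4, 12, -4]
R4 ← R4 − R1: [0, 4, 2, 1, -4, 8]
R5 ← R5 − (1/3)·R1: [0, 8, 7/3, 2, -19/3, -25/3]
R6 ← R6 − (1/3)·R1: [0, 4, 7/3, 1, -13/3, -4/3]
R3 ← R3 + R2: [0, 0, 1/3, 0, -1/3, -34/3]
R4 ← R4 − (1/4)·R2: [0, 0, 11/12, 0, -11/12, 59/6]
R5 ← R5 − (1/2)·R2: [0, 0, 1/6, 0, -1/6, -14/3]
R6 ← R6 − (1/4)·R2: [0, 0, 5/4, 0, -5/4, 1/2]
R4 ← R4 − (11/4)·R3: [0, 0, 0, 0, 0, 41]
R5 ← R5 − (1/2)·R3: [0, 0, 0, 0, 0, 1]
R6 ← R6 − (15/4)·R3: [0, 0, 0, 0, 0, 43]
R5 ← R5 − (1/41)·R4: [0, 0, 0, 0, 0, 0]
R6 ← R6 − (43/41)·R4: [0, 0, 0, 0, 0, 0]
The echelon form has 4 nonzero rows; the last pivot sits in the augmented column, so rank(P) = 3 but rank([P|b]) = 4.
Since the ranks differ, the system is inconsistent.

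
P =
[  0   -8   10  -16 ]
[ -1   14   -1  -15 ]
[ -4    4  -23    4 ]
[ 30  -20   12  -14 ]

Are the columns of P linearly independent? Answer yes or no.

Row reduce P to echelon form.
Swap R1 ↔ R2
R3 ← R3 − (4)·R1: [0, -52, -19, 64]
R4 ← R4 + (30)·R1: [0, 400, -18, -464]
R3 ← R3 − (13/2)·R2: [0, 0, -84, 168]
R4 ← R4 + (50)·R2: [0, 0, 482, -1264]
R4 ← R4 + (241/42)·R3: [0, 0, 0, -300]
4 pivots among 4 columns.
Every column is a pivot column, so the columns are linearly independent.

yes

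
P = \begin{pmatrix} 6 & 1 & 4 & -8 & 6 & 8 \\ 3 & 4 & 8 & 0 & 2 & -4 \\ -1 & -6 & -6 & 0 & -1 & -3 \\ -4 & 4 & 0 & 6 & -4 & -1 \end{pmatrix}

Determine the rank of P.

4

Row reduce to echelon form.
R2 ← R2 − (1/2)·R1: [0, 7/2, 6, 4, -1, -8]
R3 ← R3 + (1/6)·R1: [0, -35/6, -16/3, -4/3, 0, -5/3]
R4 ← R4 + (2/3)·R1: [0, 14/3, 8/3, 2/3, 0, 13/3]
R3 ← R3 + (5/3)·R2: [0, 0, 14/3, 16/3, -5/3, -15]
R4 ← R4 − (4/3)·R2: [0, 0, -16/3, -14/3, 4/3, 15]
R4 ← R4 + (8/7)·R3: [0, 0, 0, 10/7, -4/7, -15/7]
Echelon form has 4 nonzero rows, so rank(P) = 4.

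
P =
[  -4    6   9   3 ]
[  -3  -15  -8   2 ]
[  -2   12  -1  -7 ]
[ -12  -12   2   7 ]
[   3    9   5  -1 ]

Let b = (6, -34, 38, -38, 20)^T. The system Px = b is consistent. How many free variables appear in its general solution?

Row reduce the augmented matrix [P | b].
R2 ← R2 − (3/4)·R1: [0, -39/2, -59/4, -1/4, -77/2]
R3 ← R3 − (1/2)·R1: [0, 9, -11/2, -17/2, 35]
R4 ← R4 − (3)·R1: [0, -30, -25, -2, -56]
R5 ← R5 + (3/4)·R1: [0, 27/2, 47/4, 5/4, 49/2]
R3 ← R3 + (6/13)·R2: [0, 0, -160/13, -112/13, 224/13]
R4 ← R4 − (20/13)·R2: [0, 0, -30/13, -21/13, 42/13]
R5 ← R5 + (9/13)·R2: [0, 0, 20/13, 14/13, -28/13]
R4 ← R4 − (3/16)·R3: [0, 0, 0, 0, 0]
R5 ← R5 + (1/8)·R3: [0, 0, 0, 0, 0]
The echelon form has 3 nonzero rows, and every pivot lies in the first 4 columns, so rank(P) = rank([P|b]) = 3.
The system is consistent.
Free variables = (unknowns) − (rank) = 4 − 3 = 1.

1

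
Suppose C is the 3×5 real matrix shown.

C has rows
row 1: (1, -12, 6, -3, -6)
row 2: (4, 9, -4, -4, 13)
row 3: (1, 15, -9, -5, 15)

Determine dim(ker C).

Row reduce to echelon form.
R2 ← R2 − (4)·R1: [0, 57, -28, 8, 37]
R3 ← R3 − R1: [0, 27, -15, -2, 21]
R3 ← R3 − (9/19)·R2: [0, 0, -33/19, -110/19, 66/19]
3 nonzero rows, so rank(C) = 3.
C has 5 columns; by rank–nullity, nullity = 5 − 3 = 2.

2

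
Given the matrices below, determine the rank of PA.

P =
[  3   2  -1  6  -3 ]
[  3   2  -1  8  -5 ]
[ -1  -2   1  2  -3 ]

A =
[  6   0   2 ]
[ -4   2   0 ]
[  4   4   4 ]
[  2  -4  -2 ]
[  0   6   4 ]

2

First compute PA:
[[ 18, -42, -22],
 [ 22, -62, -34],
 [ 10, -26, -14]]
Now row reduce the product.
R2 ← R2 − (11/9)·R1: [0, -32/3, -64/9]
R3 ← R3 − (5/9)·R1: [0, -8/3, -16/9]
R3 ← R3 − (1/4)·R2: [0, 0, 0]
2 nonzero rows, so rank(PA) = 2.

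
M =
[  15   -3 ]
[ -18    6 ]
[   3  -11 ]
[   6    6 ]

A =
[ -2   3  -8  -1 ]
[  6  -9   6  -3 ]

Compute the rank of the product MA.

First compute MA:
[[-48,  72, -138,  -6],
 [ 72, -108, 180,   0],
 [-72, 108, -90,  30],
 [ 24, -36, -12, -24]]
Now row reduce the product.
R2 ← R2 + (3/2)·R1: [0, 0, -27, -9]
R3 ← R3 − (3/2)·R1: [0, 0, 117, 39]
R4 ← R4 + (1/2)·R1: [0, 0, -81, -27]
R3 ← R3 + (13/3)·R2: [0, 0, 0, 0]
R4 ← R4 − (3)·R2: [0, 0, 0, 0]
2 nonzero rows, so rank(MA) = 2.

2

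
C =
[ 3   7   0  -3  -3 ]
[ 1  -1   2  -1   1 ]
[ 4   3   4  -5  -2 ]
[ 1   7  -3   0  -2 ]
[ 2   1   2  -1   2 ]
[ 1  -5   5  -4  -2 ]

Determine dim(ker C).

Row reduce to echelon form.
R2 ← R2 − (1/3)·R1: [0, -10/3, 2, 0, 2]
R3 ← R3 − (4/3)·R1: [0, -19/3, 4, -1, 2]
R4 ← R4 − (1/3)·R1: [0, 14/3, -3, 1, -1]
R5 ← R5 − (2/3)·R1: [0, -11/3, 2, 1, 4]
R6 ← R6 − (1/3)·R1: [0, -22/3, 5, -3, -1]
R3 ← R3 − (19/10)·R2: [0, 0, 1/5, -1, -9/5]
R4 ← R4 + (7/5)·R2: [0, 0, -1/5, 1, 9/5]
R5 ← R5 − (11/10)·R2: [0, 0, -1/5, 1, 9/5]
R6 ← R6 − (11/5)·R2: [0, 0, 3/5, -3, -27/5]
R4 ← R4 + R3: [0, 0, 0, 0, 0]
R5 ← R5 + R3: [0, 0, 0, 0, 0]
R6 ← R6 − (3)·R3: [0, 0, 0, 0, 0]
3 nonzero rows, so rank(C) = 3.
C has 5 columns; by rank–nullity, nullity = 5 − 3 = 2.

2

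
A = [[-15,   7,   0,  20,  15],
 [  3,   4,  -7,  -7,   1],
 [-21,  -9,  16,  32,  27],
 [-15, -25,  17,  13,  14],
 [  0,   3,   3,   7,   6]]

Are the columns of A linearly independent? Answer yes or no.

Row reduce A to echelon form.
R2 ← R2 + (1/5)·R1: [0, 27/5, -7, -3, 4]
R3 ← R3 − (7/5)·R1: [0, -94/5, 16, 4, 6]
R4 ← R4 − R1: [0, -32, 17, -7, -1]
R3 ← R3 + (94/27)·R2: [0, 0, -226/27, -58/9, 538/27]
R4 ← R4 + (160/27)·R2: [0, 0, -661/27, -223/9, 613/27]
R5 ← R5 − (5/9)·R2: [0, 0, 62/9, 26/3, 34/9]
R4 ← R4 − (661/226)·R3: [0, 0, 0, -670/113, -4020/113]
R5 ← R5 + (93/113)·R3: [0, 0, 0, 380/113, 2280/113]
R5 ← R5 + (38/67)·R4: [0, 0, 0, 0, 0]
4 pivots among 5 columns.
Only 4 < 5 pivot columns, so the columns are linearly dependent.

no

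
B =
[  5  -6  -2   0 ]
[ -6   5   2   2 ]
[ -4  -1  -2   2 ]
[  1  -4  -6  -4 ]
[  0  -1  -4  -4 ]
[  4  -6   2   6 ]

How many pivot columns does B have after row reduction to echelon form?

Row reduce to echelon form.
R2 ← R2 + (6/5)·R1: [0, -11/5, -2/5, 2]
R3 ← R3 + (4/5)·R1: [0, -29/5, -18/5, 2]
R4 ← R4 − (1/5)·R1: [0, -14/5, -28/5, -4]
R6 ← R6 − (4/5)·R1: [0, -6/5, 18/5, 6]
R3 ← R3 − (29/11)·R2: [0, 0, -28/11, -36/11]
R4 ← R4 − (14/11)·R2: [0, 0, -56/11, -72/11]
R5 ← R5 − (5/11)·R2: [0, 0, -42/11, -54/11]
R6 ← R6 − (6/11)·R2: [0, 0, 42/11, 54/11]
R4 ← R4 − (2)·R3: [0, 0, 0, 0]
R5 ← R5 − (3/2)·R3: [0, 0, 0, 0]
R6 ← R6 + (3/2)·R3: [0, 0, 0, 0]
Echelon form has 3 nonzero rows, so rank(B) = 3.
Each nonzero row contributes one pivot column: 3 pivot columns.

3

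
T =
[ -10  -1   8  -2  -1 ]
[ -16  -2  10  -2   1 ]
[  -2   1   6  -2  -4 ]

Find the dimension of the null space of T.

2

Row reduce to echelon form.
R2 ← R2 − (8/5)·R1: [0, -2/5, -14/5, 6/5, 13/5]
R3 ← R3 − (1/5)·R1: [0, 6/5, 22/5, -8/5, -19/5]
R3 ← R3 + (3)·R2: [0, 0, -4, 2, 4]
3 nonzero rows, so rank(T) = 3.
T has 5 columns; by rank–nullity, nullity = 5 − 3 = 2.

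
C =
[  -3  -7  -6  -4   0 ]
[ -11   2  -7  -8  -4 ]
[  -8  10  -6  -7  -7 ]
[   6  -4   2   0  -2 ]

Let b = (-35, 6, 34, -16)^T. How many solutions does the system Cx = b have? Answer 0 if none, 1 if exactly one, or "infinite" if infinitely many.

Row reduce the augmented matrix [C | b].
R2 ← R2 − (11/3)·R1: [0, 83/3, 15, 20/3, -4, 403/3]
R3 ← R3 − (8/3)·R1: [0, 86/3, 10, 11/3, -7, 382/3]
R4 ← R4 + (2)·R1: [0, -18, -10, -8, -2, -86]
R3 ← R3 − (86/83)·R2: [0, 0, -460/83, -269/83, -237/83, -984/83]
R4 ← R4 + (54/83)·R2: [0, 0, -20/83, -304/83, -382/83, 116/83]
R4 ← R4 − (1/23)·R3: [0, 0, 0, -81/23, -103/23, 44/23]
The echelon form has 4 nonzero rows, and every pivot lies in the first 5 columns, so rank(C) = rank([C|b]) = 4.
The system is consistent.
rank = 4 < 5 unknowns, so there are infinitely many solutions.

infinite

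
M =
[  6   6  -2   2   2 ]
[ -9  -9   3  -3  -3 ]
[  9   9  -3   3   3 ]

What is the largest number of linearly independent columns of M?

1

Row reduce to echelon form.
R2 ← R2 + (3/2)·R1: [0, 0, 0, 0, 0]
R3 ← R3 − (3/2)·R1: [0, 0, 0, 0, 0]
Echelon form has 1 nonzero row, so rank(M) = 1.
The rank gives the maximum number of linearly independent columns: 1.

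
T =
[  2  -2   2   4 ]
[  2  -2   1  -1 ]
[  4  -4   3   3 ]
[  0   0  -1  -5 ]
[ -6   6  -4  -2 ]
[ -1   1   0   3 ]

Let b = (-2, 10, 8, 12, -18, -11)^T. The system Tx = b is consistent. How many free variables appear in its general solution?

2

Row reduce the augmented matrix [T | b].
R2 ← R2 − R1: [0, 0, -1, -5, 12]
R3 ← R3 − (2)·R1: [0, 0, -1, -5, 12]
R5 ← R5 + (3)·R1: [0, 0, 2, 10, -24]
R6 ← R6 + (1/2)·R1: [0, 0, 1, 5, -12]
R3 ← R3 − R2: [0, 0, 0, 0, 0]
R4 ← R4 − R2: [0, 0, 0, 0, 0]
R5 ← R5 + (2)·R2: [0, 0, 0, 0, 0]
R6 ← R6 + R2: [0, 0, 0, 0, 0]
The echelon form has 2 nonzero rows, and every pivot lies in the first 4 columns, so rank(T) = rank([T|b]) = 2.
The system is consistent.
Free variables = (unknowns) − (rank) = 4 − 2 = 2.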